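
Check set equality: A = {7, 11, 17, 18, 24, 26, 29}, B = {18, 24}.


Two sets are equal iff they have exactly the same elements.
A = {7, 11, 17, 18, 24, 26, 29}
B = {18, 24}
Differences: {7, 11, 17, 26, 29}
A ≠ B

No, A ≠ B


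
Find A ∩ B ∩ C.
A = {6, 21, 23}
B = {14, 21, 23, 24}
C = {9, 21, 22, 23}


A ∩ B = {21, 23}
(A ∩ B) ∩ C = {21, 23}

A ∩ B ∩ C = {21, 23}


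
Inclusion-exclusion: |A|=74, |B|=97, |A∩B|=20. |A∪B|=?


|A ∪ B| = |A| + |B| - |A ∩ B|
= 74 + 97 - 20
= 151

|A ∪ B| = 151


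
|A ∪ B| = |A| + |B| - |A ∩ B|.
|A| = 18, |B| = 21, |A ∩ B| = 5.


|A ∪ B| = |A| + |B| - |A ∩ B|
= 18 + 21 - 5
= 34

|A ∪ B| = 34


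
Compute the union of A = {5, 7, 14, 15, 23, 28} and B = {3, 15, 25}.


A ∪ B = all elements in A or B (or both)
A = {5, 7, 14, 15, 23, 28}
B = {3, 15, 25}
A ∪ B = {3, 5, 7, 14, 15, 23, 25, 28}

A ∪ B = {3, 5, 7, 14, 15, 23, 25, 28}


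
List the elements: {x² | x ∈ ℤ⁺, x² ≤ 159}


Checking each candidate:
Condition: positive perfect squares ≤ 159
Result = {1, 4, 9, 16, 25, 36, 49, 64, 81, 100, 121, 144}

{1, 4, 9, 16, 25, 36, 49, 64, 81, 100, 121, 144}


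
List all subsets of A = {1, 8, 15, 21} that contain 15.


A subset of A contains 15 iff the remaining 3 elements form any subset of A \ {15}.
Count: 2^(n-1) = 2^3 = 8
Subsets containing 15: {15}, {1, 15}, {8, 15}, {15, 21}, {1, 8, 15}, {1, 15, 21}, {8, 15, 21}, {1, 8, 15, 21}

Subsets containing 15 (8 total): {15}, {1, 15}, {8, 15}, {15, 21}, {1, 8, 15}, {1, 15, 21}, {8, 15, 21}, {1, 8, 15, 21}


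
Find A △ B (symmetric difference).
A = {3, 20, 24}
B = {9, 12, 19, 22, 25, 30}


A △ B = (A \ B) ∪ (B \ A) = elements in exactly one of A or B
A \ B = {3, 20, 24}
B \ A = {9, 12, 19, 22, 25, 30}
A △ B = {3, 9, 12, 19, 20, 22, 24, 25, 30}

A △ B = {3, 9, 12, 19, 20, 22, 24, 25, 30}


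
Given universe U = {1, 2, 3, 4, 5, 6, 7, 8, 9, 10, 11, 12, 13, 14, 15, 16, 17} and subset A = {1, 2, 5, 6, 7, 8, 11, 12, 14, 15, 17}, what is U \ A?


Aᶜ = U \ A = elements in U but not in A
U = {1, 2, 3, 4, 5, 6, 7, 8, 9, 10, 11, 12, 13, 14, 15, 16, 17}
A = {1, 2, 5, 6, 7, 8, 11, 12, 14, 15, 17}
Aᶜ = {3, 4, 9, 10, 13, 16}

Aᶜ = {3, 4, 9, 10, 13, 16}


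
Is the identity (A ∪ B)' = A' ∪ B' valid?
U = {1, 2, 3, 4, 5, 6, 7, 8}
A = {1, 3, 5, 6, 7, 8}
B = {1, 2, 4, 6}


LHS: A ∪ B = {1, 2, 3, 4, 5, 6, 7, 8}
(A ∪ B)' = U \ (A ∪ B) = ∅
A' = {2, 4}, B' = {3, 5, 7, 8}
Claimed RHS: A' ∪ B' = {2, 3, 4, 5, 7, 8}
Identity is INVALID: LHS = ∅ but the RHS claimed here equals {2, 3, 4, 5, 7, 8}. The correct form is (A ∪ B)' = A' ∩ B'.

Identity is invalid: (A ∪ B)' = ∅ but A' ∪ B' = {2, 3, 4, 5, 7, 8}. The correct De Morgan law is (A ∪ B)' = A' ∩ B'.


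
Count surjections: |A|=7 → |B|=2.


n = |A| = 7, k = |B| = 2. Surjections via inclusion-exclusion:
S(n,k) = Σ(-1)^i × C(k,i) × (k-i)^n, i=0 to k
i=0: (-1)^0×C(2,0)×2^7 = 128
i=1: (-1)^1×C(2,1)×1^7 = -2
i=2: (-1)^2×C(2,2)×0^7 = 0
Total = 126

Number of surjections = 126


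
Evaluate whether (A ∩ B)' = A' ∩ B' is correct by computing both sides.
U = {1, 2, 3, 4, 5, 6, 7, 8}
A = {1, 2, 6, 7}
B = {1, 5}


LHS: A ∩ B = {1}
(A ∩ B)' = U \ (A ∩ B) = {2, 3, 4, 5, 6, 7, 8}
A' = {3, 4, 5, 8}, B' = {2, 3, 4, 6, 7, 8}
Claimed RHS: A' ∩ B' = {3, 4, 8}
Identity is INVALID: LHS = {2, 3, 4, 5, 6, 7, 8} but the RHS claimed here equals {3, 4, 8}. The correct form is (A ∩ B)' = A' ∪ B'.

Identity is invalid: (A ∩ B)' = {2, 3, 4, 5, 6, 7, 8} but A' ∩ B' = {3, 4, 8}. The correct De Morgan law is (A ∩ B)' = A' ∪ B'.


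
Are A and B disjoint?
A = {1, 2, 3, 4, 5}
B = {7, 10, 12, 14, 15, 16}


Disjoint means A ∩ B = ∅.
A ∩ B = ∅
A ∩ B = ∅, so A and B are disjoint.

Yes, A and B are disjoint


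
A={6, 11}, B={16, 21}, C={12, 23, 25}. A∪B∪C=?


A ∪ B = {6, 11, 16, 21}
(A ∪ B) ∪ C = {6, 11, 12, 16, 21, 23, 25}

A ∪ B ∪ C = {6, 11, 12, 16, 21, 23, 25}


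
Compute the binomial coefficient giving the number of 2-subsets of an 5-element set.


C(n,k) = n! / (k!(n-k)!)
C(5,2) = 5! / (2!3!)
= 10

C(5,2) = 10


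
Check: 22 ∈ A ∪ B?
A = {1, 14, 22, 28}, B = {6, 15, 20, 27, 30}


A = {1, 14, 22, 28}, B = {6, 15, 20, 27, 30}
A ∪ B = all elements in A or B
A ∪ B = {1, 6, 14, 15, 20, 22, 27, 28, 30}
Checking if 22 ∈ A ∪ B
22 is in A ∪ B → True

22 ∈ A ∪ B


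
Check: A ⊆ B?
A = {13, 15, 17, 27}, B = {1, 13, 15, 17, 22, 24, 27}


A ⊆ B means every element of A is in B.
All elements of A are in B.
So A ⊆ B.

Yes, A ⊆ B


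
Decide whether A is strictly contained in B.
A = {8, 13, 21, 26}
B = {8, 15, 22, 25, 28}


A ⊂ B requires: A ⊆ B AND A ≠ B.
A ⊆ B? No
A ⊄ B, so A is not a proper subset.

No, A is not a proper subset of B


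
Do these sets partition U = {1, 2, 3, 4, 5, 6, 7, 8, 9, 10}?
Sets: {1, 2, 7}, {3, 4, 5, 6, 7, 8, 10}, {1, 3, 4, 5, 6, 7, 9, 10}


A partition requires: (1) non-empty parts, (2) pairwise disjoint, (3) union = U
Parts: {1, 2, 7}, {3, 4, 5, 6, 7, 8, 10}, {1, 3, 4, 5, 6, 7, 9, 10}
Union of parts: {1, 2, 3, 4, 5, 6, 7, 8, 9, 10}
U = {1, 2, 3, 4, 5, 6, 7, 8, 9, 10}
All non-empty? True
Pairwise disjoint? False
Covers U? True

No, not a valid partition


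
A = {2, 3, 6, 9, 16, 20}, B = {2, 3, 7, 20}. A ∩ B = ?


A ∩ B = elements in both A and B
A = {2, 3, 6, 9, 16, 20}
B = {2, 3, 7, 20}
A ∩ B = {2, 3, 20}

A ∩ B = {2, 3, 20}


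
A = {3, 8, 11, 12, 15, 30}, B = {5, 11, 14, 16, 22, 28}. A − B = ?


A \ B = elements in A but not in B
A = {3, 8, 11, 12, 15, 30}
B = {5, 11, 14, 16, 22, 28}
Remove from A any elements in B
A \ B = {3, 8, 12, 15, 30}

A \ B = {3, 8, 12, 15, 30}


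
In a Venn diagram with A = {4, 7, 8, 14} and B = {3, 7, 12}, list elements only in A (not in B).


A = {4, 7, 8, 14}
B = {3, 7, 12}
Region: only in A (not in B)
Elements: {4, 8, 14}

Elements only in A (not in B): {4, 8, 14}


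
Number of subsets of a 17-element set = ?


Number of subsets = 2^n
= 2^17
= 131072

|P(A)| = 131072


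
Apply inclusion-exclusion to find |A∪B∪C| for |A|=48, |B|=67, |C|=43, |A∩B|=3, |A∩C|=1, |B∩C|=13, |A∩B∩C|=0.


|A∪B∪C| = |A|+|B|+|C| - |A∩B|-|A∩C|-|B∩C| + |A∩B∩C|
= 48+67+43 - 3-1-13 + 0
= 158 - 17 + 0
= 141

|A ∪ B ∪ C| = 141


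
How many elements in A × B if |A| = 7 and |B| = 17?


|A × B| = |A| × |B|
= 7 × 17
= 119

|A × B| = 119


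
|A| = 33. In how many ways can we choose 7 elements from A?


C(n,k) = n! / (k!(n-k)!)
C(33,7) = 33! / (7!26!)
= 4272048

C(33,7) = 4272048


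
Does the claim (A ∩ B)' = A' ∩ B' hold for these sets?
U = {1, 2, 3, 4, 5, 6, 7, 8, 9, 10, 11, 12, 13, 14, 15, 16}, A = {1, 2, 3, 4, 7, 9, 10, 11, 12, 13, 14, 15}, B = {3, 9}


LHS: A ∩ B = {3, 9}
(A ∩ B)' = U \ (A ∩ B) = {1, 2, 4, 5, 6, 7, 8, 10, 11, 12, 13, 14, 15, 16}
A' = {5, 6, 8, 16}, B' = {1, 2, 4, 5, 6, 7, 8, 10, 11, 12, 13, 14, 15, 16}
Claimed RHS: A' ∩ B' = {5, 6, 8, 16}
Identity is INVALID: LHS = {1, 2, 4, 5, 6, 7, 8, 10, 11, 12, 13, 14, 15, 16} but the RHS claimed here equals {5, 6, 8, 16}. The correct form is (A ∩ B)' = A' ∪ B'.

Identity is invalid: (A ∩ B)' = {1, 2, 4, 5, 6, 7, 8, 10, 11, 12, 13, 14, 15, 16} but A' ∩ B' = {5, 6, 8, 16}. The correct De Morgan law is (A ∩ B)' = A' ∪ B'.


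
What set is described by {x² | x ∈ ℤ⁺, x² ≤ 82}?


Checking each candidate:
Condition: positive perfect squares ≤ 82
Result = {1, 4, 9, 16, 25, 36, 49, 64, 81}

{1, 4, 9, 16, 25, 36, 49, 64, 81}


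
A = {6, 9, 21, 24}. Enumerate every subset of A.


|A| = 4, so |P(A)| = 2^4 = 16
Enumerate subsets by cardinality (0 to 4):
∅, {6}, {9}, {21}, {24}, {6, 9}, {6, 21}, {6, 24}, {9, 21}, {9, 24}, {21, 24}, {6, 9, 21}, {6, 9, 24}, {6, 21, 24}, {9, 21, 24}, {6, 9, 21, 24}

P(A) has 16 subsets: ∅, {6}, {9}, {21}, {24}, {6, 9}, {6, 21}, {6, 24}, {9, 21}, {9, 24}, {21, 24}, {6, 9, 21}, {6, 9, 24}, {6, 21, 24}, {9, 21, 24}, {6, 9, 21, 24}


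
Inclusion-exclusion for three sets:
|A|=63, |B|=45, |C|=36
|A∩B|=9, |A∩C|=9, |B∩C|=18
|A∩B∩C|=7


|A∪B∪C| = |A|+|B|+|C| - |A∩B|-|A∩C|-|B∩C| + |A∩B∩C|
= 63+45+36 - 9-9-18 + 7
= 144 - 36 + 7
= 115

|A ∪ B ∪ C| = 115


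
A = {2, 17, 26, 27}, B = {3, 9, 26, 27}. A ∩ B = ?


A ∩ B = elements in both A and B
A = {2, 17, 26, 27}
B = {3, 9, 26, 27}
A ∩ B = {26, 27}

A ∩ B = {26, 27}


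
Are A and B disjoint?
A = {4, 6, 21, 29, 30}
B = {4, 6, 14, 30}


Disjoint means A ∩ B = ∅.
A ∩ B = {4, 6, 30}
A ∩ B ≠ ∅, so A and B are NOT disjoint.

No, A and B are not disjoint (A ∩ B = {4, 6, 30})


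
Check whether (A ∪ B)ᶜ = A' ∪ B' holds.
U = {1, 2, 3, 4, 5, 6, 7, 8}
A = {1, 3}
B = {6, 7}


LHS: A ∪ B = {1, 3, 6, 7}
(A ∪ B)' = U \ (A ∪ B) = {2, 4, 5, 8}
A' = {2, 4, 5, 6, 7, 8}, B' = {1, 2, 3, 4, 5, 8}
Claimed RHS: A' ∪ B' = {1, 2, 3, 4, 5, 6, 7, 8}
Identity is INVALID: LHS = {2, 4, 5, 8} but the RHS claimed here equals {1, 2, 3, 4, 5, 6, 7, 8}. The correct form is (A ∪ B)' = A' ∩ B'.

Identity is invalid: (A ∪ B)' = {2, 4, 5, 8} but A' ∪ B' = {1, 2, 3, 4, 5, 6, 7, 8}. The correct De Morgan law is (A ∪ B)' = A' ∩ B'.


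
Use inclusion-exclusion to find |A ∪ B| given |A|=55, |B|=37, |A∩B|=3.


|A ∪ B| = |A| + |B| - |A ∩ B|
= 55 + 37 - 3
= 89

|A ∪ B| = 89


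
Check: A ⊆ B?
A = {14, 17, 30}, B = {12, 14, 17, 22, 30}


A ⊆ B means every element of A is in B.
All elements of A are in B.
So A ⊆ B.

Yes, A ⊆ B


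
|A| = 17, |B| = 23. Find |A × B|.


|A × B| = |A| × |B|
= 17 × 23
= 391

|A × B| = 391


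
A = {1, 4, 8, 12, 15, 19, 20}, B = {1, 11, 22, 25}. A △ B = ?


A △ B = (A \ B) ∪ (B \ A) = elements in exactly one of A or B
A \ B = {4, 8, 12, 15, 19, 20}
B \ A = {11, 22, 25}
A △ B = {4, 8, 11, 12, 15, 19, 20, 22, 25}

A △ B = {4, 8, 11, 12, 15, 19, 20, 22, 25}


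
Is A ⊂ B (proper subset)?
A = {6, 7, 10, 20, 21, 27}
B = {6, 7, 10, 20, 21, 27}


A ⊂ B requires: A ⊆ B AND A ≠ B.
A ⊆ B? Yes
A = B? Yes
A = B, so A is not a PROPER subset.

No, A is not a proper subset of B


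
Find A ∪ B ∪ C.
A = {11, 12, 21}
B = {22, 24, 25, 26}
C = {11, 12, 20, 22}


A ∪ B = {11, 12, 21, 22, 24, 25, 26}
(A ∪ B) ∪ C = {11, 12, 20, 21, 22, 24, 25, 26}

A ∪ B ∪ C = {11, 12, 20, 21, 22, 24, 25, 26}


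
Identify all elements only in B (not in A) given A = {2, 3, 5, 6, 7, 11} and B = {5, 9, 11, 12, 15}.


A = {2, 3, 5, 6, 7, 11}
B = {5, 9, 11, 12, 15}
Region: only in B (not in A)
Elements: {9, 12, 15}

Elements only in B (not in A): {9, 12, 15}


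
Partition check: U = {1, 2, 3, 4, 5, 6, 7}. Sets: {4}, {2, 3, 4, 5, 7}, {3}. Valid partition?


A partition requires: (1) non-empty parts, (2) pairwise disjoint, (3) union = U
Parts: {4}, {2, 3, 4, 5, 7}, {3}
Union of parts: {2, 3, 4, 5, 7}
U = {1, 2, 3, 4, 5, 6, 7}
All non-empty? True
Pairwise disjoint? False
Covers U? False

No, not a valid partition


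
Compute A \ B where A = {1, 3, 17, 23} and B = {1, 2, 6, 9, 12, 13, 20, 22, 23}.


A \ B = elements in A but not in B
A = {1, 3, 17, 23}
B = {1, 2, 6, 9, 12, 13, 20, 22, 23}
Remove from A any elements in B
A \ B = {3, 17}

A \ B = {3, 17}


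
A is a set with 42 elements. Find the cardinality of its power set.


Number of subsets = 2^n
= 2^42
= 4398046511104

|P(A)| = 4398046511104


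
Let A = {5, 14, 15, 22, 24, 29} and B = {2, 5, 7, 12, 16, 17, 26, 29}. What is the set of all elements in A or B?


A ∪ B = all elements in A or B (or both)
A = {5, 14, 15, 22, 24, 29}
B = {2, 5, 7, 12, 16, 17, 26, 29}
A ∪ B = {2, 5, 7, 12, 14, 15, 16, 17, 22, 24, 26, 29}

A ∪ B = {2, 5, 7, 12, 14, 15, 16, 17, 22, 24, 26, 29}


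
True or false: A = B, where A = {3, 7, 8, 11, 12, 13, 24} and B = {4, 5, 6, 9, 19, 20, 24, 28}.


Two sets are equal iff they have exactly the same elements.
A = {3, 7, 8, 11, 12, 13, 24}
B = {4, 5, 6, 9, 19, 20, 24, 28}
Differences: {3, 4, 5, 6, 7, 8, 9, 11, 12, 13, 19, 20, 28}
A ≠ B

No, A ≠ B


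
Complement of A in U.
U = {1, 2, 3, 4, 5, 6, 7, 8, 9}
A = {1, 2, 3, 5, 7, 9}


Aᶜ = U \ A = elements in U but not in A
U = {1, 2, 3, 4, 5, 6, 7, 8, 9}
A = {1, 2, 3, 5, 7, 9}
Aᶜ = {4, 6, 8}

Aᶜ = {4, 6, 8}


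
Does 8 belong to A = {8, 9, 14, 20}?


A = {8, 9, 14, 20}
Checking if 8 is in A
8 is in A → True

8 ∈ A


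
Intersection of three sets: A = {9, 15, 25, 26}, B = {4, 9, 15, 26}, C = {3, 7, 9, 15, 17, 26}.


A ∩ B = {9, 15, 26}
(A ∩ B) ∩ C = {9, 15, 26}

A ∩ B ∩ C = {9, 15, 26}


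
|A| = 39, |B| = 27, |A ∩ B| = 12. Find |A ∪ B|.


|A ∪ B| = |A| + |B| - |A ∩ B|
= 39 + 27 - 12
= 54

|A ∪ B| = 54


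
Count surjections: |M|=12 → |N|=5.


n = |M| = 12, k = |N| = 5. Surjections via inclusion-exclusion:
S(n,k) = Σ(-1)^i × C(k,i) × (k-i)^n, i=0 to k
i=0: (-1)^0×C(5,0)×5^12 = 244140625
i=1: (-1)^1×C(5,1)×4^12 = -83886080
i=2: (-1)^2×C(5,2)×3^12 = 5314410
i=3: (-1)^3×C(5,3)×2^12 = -40960
i=4: (-1)^4×C(5,4)×1^12 = 5
i=5: (-1)^5×C(5,5)×0^12 = 0
Total = 165528000

Number of surjections = 165528000


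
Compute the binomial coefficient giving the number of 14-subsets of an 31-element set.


C(n,k) = n! / (k!(n-k)!)
C(31,14) = 31! / (14!17!)
= 265182525

C(31,14) = 265182525


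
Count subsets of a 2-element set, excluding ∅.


Total subsets = 2^n = 2^2 = 4
Non-empty subsets exclude the empty set: 2^n - 1
= 4 - 1
= 3

Number of non-empty subsets = 3


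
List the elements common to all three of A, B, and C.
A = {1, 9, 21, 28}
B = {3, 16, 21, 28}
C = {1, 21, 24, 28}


A ∩ B = {21, 28}
(A ∩ B) ∩ C = {21, 28}

A ∩ B ∩ C = {21, 28}


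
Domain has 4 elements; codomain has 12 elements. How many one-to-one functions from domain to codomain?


An injection sends each of |A| = 4 inputs to a distinct output in B.
# injections = |B|·(|B|-1)·…·(|B|-|A|+1) = 12! / (12 - 4)!
= 12 × 11 × 10 × 9
= 11880

Number of injections = 11880


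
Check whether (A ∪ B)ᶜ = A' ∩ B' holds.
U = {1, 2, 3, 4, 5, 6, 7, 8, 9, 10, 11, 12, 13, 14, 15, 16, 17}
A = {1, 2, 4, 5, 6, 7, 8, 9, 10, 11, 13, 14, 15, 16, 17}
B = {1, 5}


LHS: A ∪ B = {1, 2, 4, 5, 6, 7, 8, 9, 10, 11, 13, 14, 15, 16, 17}
(A ∪ B)' = U \ (A ∪ B) = {3, 12}
A' = {3, 12}, B' = {2, 3, 4, 6, 7, 8, 9, 10, 11, 12, 13, 14, 15, 16, 17}
Claimed RHS: A' ∩ B' = {3, 12}
Identity is VALID: LHS = RHS = {3, 12} ✓

Identity is valid. (A ∪ B)' = A' ∩ B' = {3, 12}


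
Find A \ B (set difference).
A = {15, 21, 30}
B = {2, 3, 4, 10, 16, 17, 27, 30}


A \ B = elements in A but not in B
A = {15, 21, 30}
B = {2, 3, 4, 10, 16, 17, 27, 30}
Remove from A any elements in B
A \ B = {15, 21}

A \ B = {15, 21}


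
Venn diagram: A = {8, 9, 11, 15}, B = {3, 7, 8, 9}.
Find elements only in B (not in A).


A = {8, 9, 11, 15}
B = {3, 7, 8, 9}
Region: only in B (not in A)
Elements: {3, 7}

Elements only in B (not in A): {3, 7}


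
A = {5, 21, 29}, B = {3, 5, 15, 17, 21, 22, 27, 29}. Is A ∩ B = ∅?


Disjoint means A ∩ B = ∅.
A ∩ B = {5, 21, 29}
A ∩ B ≠ ∅, so A and B are NOT disjoint.

No, A and B are not disjoint (A ∩ B = {5, 21, 29})


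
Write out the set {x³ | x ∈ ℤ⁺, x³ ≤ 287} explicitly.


Checking each candidate:
Condition: positive perfect cubes ≤ 287
Result = {1, 8, 27, 64, 125, 216}

{1, 8, 27, 64, 125, 216}


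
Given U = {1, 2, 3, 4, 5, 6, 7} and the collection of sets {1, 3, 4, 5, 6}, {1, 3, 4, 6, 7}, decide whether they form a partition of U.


A partition requires: (1) non-empty parts, (2) pairwise disjoint, (3) union = U
Parts: {1, 3, 4, 5, 6}, {1, 3, 4, 6, 7}
Union of parts: {1, 3, 4, 5, 6, 7}
U = {1, 2, 3, 4, 5, 6, 7}
All non-empty? True
Pairwise disjoint? False
Covers U? False

No, not a valid partition


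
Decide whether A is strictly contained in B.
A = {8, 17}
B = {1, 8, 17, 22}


A ⊂ B requires: A ⊆ B AND A ≠ B.
A ⊆ B? Yes
A = B? No
A ⊂ B: Yes (A is a proper subset of B)

Yes, A ⊂ B


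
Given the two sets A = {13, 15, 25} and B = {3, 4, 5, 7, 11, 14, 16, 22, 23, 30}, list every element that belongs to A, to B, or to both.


A ∪ B = all elements in A or B (or both)
A = {13, 15, 25}
B = {3, 4, 5, 7, 11, 14, 16, 22, 23, 30}
A ∪ B = {3, 4, 5, 7, 11, 13, 14, 15, 16, 22, 23, 25, 30}

A ∪ B = {3, 4, 5, 7, 11, 13, 14, 15, 16, 22, 23, 25, 30}


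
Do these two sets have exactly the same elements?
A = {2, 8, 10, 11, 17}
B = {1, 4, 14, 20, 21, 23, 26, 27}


Two sets are equal iff they have exactly the same elements.
A = {2, 8, 10, 11, 17}
B = {1, 4, 14, 20, 21, 23, 26, 27}
Differences: {1, 2, 4, 8, 10, 11, 14, 17, 20, 21, 23, 26, 27}
A ≠ B

No, A ≠ B


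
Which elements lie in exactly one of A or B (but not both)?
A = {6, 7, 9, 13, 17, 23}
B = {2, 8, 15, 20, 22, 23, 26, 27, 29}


A △ B = (A \ B) ∪ (B \ A) = elements in exactly one of A or B
A \ B = {6, 7, 9, 13, 17}
B \ A = {2, 8, 15, 20, 22, 26, 27, 29}
A △ B = {2, 6, 7, 8, 9, 13, 15, 17, 20, 22, 26, 27, 29}

A △ B = {2, 6, 7, 8, 9, 13, 15, 17, 20, 22, 26, 27, 29}


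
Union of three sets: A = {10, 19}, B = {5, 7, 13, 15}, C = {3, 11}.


A ∪ B = {5, 7, 10, 13, 15, 19}
(A ∪ B) ∪ C = {3, 5, 7, 10, 11, 13, 15, 19}

A ∪ B ∪ C = {3, 5, 7, 10, 11, 13, 15, 19}


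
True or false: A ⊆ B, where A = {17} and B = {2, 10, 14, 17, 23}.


A ⊆ B means every element of A is in B.
All elements of A are in B.
So A ⊆ B.

Yes, A ⊆ B


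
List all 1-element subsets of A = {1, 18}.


|A| = 2, so A has C(2,1) = 2 subsets of size 1.
Enumerate by choosing 1 elements from A at a time:
{1}, {18}

1-element subsets (2 total): {1}, {18}


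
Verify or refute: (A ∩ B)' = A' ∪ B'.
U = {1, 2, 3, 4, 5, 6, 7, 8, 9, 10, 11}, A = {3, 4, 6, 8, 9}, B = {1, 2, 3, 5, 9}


LHS: A ∩ B = {3, 9}
(A ∩ B)' = U \ (A ∩ B) = {1, 2, 4, 5, 6, 7, 8, 10, 11}
A' = {1, 2, 5, 7, 10, 11}, B' = {4, 6, 7, 8, 10, 11}
Claimed RHS: A' ∪ B' = {1, 2, 4, 5, 6, 7, 8, 10, 11}
Identity is VALID: LHS = RHS = {1, 2, 4, 5, 6, 7, 8, 10, 11} ✓

Identity is valid. (A ∩ B)' = A' ∪ B' = {1, 2, 4, 5, 6, 7, 8, 10, 11}


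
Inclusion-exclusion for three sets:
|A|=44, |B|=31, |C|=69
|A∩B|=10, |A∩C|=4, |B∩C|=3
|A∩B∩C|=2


|A∪B∪C| = |A|+|B|+|C| - |A∩B|-|A∩C|-|B∩C| + |A∩B∩C|
= 44+31+69 - 10-4-3 + 2
= 144 - 17 + 2
= 129

|A ∪ B ∪ C| = 129


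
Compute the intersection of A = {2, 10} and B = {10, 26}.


A ∩ B = elements in both A and B
A = {2, 10}
B = {10, 26}
A ∩ B = {10}

A ∩ B = {10}


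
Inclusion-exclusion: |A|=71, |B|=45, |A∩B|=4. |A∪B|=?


|A ∪ B| = |A| + |B| - |A ∩ B|
= 71 + 45 - 4
= 112

|A ∪ B| = 112


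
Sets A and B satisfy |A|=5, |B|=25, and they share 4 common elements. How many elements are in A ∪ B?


|A ∪ B| = |A| + |B| - |A ∩ B|
= 5 + 25 - 4
= 26

|A ∪ B| = 26


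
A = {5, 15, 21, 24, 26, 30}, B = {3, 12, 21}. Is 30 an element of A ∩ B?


A = {5, 15, 21, 24, 26, 30}, B = {3, 12, 21}
A ∩ B = elements in both A and B
A ∩ B = {21}
Checking if 30 ∈ A ∩ B
30 is not in A ∩ B → False

30 ∉ A ∩ B


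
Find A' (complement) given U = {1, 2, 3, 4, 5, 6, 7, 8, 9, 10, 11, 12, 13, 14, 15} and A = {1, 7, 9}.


Aᶜ = U \ A = elements in U but not in A
U = {1, 2, 3, 4, 5, 6, 7, 8, 9, 10, 11, 12, 13, 14, 15}
A = {1, 7, 9}
Aᶜ = {2, 3, 4, 5, 6, 8, 10, 11, 12, 13, 14, 15}

Aᶜ = {2, 3, 4, 5, 6, 8, 10, 11, 12, 13, 14, 15}


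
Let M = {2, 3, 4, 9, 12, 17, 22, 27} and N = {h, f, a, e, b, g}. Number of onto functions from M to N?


n = |M| = 8, k = |N| = 6. Surjections via inclusion-exclusion:
S(n,k) = Σ(-1)^i × C(k,i) × (k-i)^n, i=0 to k
i=0: (-1)^0×C(6,0)×6^8 = 1679616
i=1: (-1)^1×C(6,1)×5^8 = -2343750
i=2: (-1)^2×C(6,2)×4^8 = 983040
i=3: (-1)^3×C(6,3)×3^8 = -131220
i=4: (-1)^4×C(6,4)×2^8 = 3840
i=5: (-1)^5×C(6,5)×1^8 = -6
i=6: (-1)^6×C(6,6)×0^8 = 0
Total = 191520

Number of surjections = 191520


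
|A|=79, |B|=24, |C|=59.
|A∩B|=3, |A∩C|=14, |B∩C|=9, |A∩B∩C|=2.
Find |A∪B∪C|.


|A∪B∪C| = |A|+|B|+|C| - |A∩B|-|A∩C|-|B∩C| + |A∩B∩C|
= 79+24+59 - 3-14-9 + 2
= 162 - 26 + 2
= 138

|A ∪ B ∪ C| = 138


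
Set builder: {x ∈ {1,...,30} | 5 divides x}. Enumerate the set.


Checking each candidate:
Condition: multiples of 5 in {1,...,30}
Result = {5, 10, 15, 20, 25, 30}

{5, 10, 15, 20, 25, 30}


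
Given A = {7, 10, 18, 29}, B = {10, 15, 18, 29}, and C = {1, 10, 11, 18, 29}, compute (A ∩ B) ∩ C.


A ∩ B = {10, 18, 29}
(A ∩ B) ∩ C = {10, 18, 29}

A ∩ B ∩ C = {10, 18, 29}


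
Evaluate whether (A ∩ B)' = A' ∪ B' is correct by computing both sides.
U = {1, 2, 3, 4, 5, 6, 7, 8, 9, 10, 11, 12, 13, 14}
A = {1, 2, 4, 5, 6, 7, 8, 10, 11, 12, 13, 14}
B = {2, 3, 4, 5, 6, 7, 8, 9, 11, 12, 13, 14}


LHS: A ∩ B = {2, 4, 5, 6, 7, 8, 11, 12, 13, 14}
(A ∩ B)' = U \ (A ∩ B) = {1, 3, 9, 10}
A' = {3, 9}, B' = {1, 10}
Claimed RHS: A' ∪ B' = {1, 3, 9, 10}
Identity is VALID: LHS = RHS = {1, 3, 9, 10} ✓

Identity is valid. (A ∩ B)' = A' ∪ B' = {1, 3, 9, 10}


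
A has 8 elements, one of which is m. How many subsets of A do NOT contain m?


Subsets of A avoiding m are subsets of A \ {m}, which has 7 elements.
Count = 2^(n-1) = 2^7
= 128

Number of subsets avoiding m = 128


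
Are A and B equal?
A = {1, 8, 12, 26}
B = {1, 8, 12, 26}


Two sets are equal iff they have exactly the same elements.
A = {1, 8, 12, 26}
B = {1, 8, 12, 26}
Same elements → A = B

Yes, A = B


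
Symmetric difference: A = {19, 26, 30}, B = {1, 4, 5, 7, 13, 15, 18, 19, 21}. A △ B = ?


A △ B = (A \ B) ∪ (B \ A) = elements in exactly one of A or B
A \ B = {26, 30}
B \ A = {1, 4, 5, 7, 13, 15, 18, 21}
A △ B = {1, 4, 5, 7, 13, 15, 18, 21, 26, 30}

A △ B = {1, 4, 5, 7, 13, 15, 18, 21, 26, 30}


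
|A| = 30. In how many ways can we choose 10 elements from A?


C(n,k) = n! / (k!(n-k)!)
C(30,10) = 30! / (10!20!)
= 30045015

C(30,10) = 30045015


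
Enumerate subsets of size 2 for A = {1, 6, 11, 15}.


|A| = 4, so A has C(4,2) = 6 subsets of size 2.
Enumerate by choosing 2 elements from A at a time:
{1, 6}, {1, 11}, {1, 15}, {6, 11}, {6, 15}, {11, 15}

2-element subsets (6 total): {1, 6}, {1, 11}, {1, 15}, {6, 11}, {6, 15}, {11, 15}


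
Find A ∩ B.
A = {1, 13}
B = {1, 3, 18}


A ∩ B = elements in both A and B
A = {1, 13}
B = {1, 3, 18}
A ∩ B = {1}

A ∩ B = {1}


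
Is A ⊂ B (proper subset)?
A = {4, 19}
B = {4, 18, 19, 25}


A ⊂ B requires: A ⊆ B AND A ≠ B.
A ⊆ B? Yes
A = B? No
A ⊂ B: Yes (A is a proper subset of B)

Yes, A ⊂ B


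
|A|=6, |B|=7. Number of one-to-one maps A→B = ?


An injection sends each of |A| = 6 inputs to a distinct output in B.
# injections = |B|·(|B|-1)·…·(|B|-|A|+1) = 7! / (7 - 6)!
= 7 × 6 × 5 × 4 × 3 × 2
= 5040

Number of injections = 5040


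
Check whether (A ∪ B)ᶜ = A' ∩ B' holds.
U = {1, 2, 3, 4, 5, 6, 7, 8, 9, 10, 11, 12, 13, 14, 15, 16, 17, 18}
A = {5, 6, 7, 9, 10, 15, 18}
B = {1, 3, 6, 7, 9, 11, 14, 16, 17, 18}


LHS: A ∪ B = {1, 3, 5, 6, 7, 9, 10, 11, 14, 15, 16, 17, 18}
(A ∪ B)' = U \ (A ∪ B) = {2, 4, 8, 12, 13}
A' = {1, 2, 3, 4, 8, 11, 12, 13, 14, 16, 17}, B' = {2, 4, 5, 8, 10, 12, 13, 15}
Claimed RHS: A' ∩ B' = {2, 4, 8, 12, 13}
Identity is VALID: LHS = RHS = {2, 4, 8, 12, 13} ✓

Identity is valid. (A ∪ B)' = A' ∩ B' = {2, 4, 8, 12, 13}


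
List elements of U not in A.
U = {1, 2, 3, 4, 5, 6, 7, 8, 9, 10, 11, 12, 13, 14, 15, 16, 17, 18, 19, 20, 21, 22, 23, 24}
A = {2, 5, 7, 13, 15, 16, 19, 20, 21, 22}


Aᶜ = U \ A = elements in U but not in A
U = {1, 2, 3, 4, 5, 6, 7, 8, 9, 10, 11, 12, 13, 14, 15, 16, 17, 18, 19, 20, 21, 22, 23, 24}
A = {2, 5, 7, 13, 15, 16, 19, 20, 21, 22}
Aᶜ = {1, 3, 4, 6, 8, 9, 10, 11, 12, 14, 17, 18, 23, 24}

Aᶜ = {1, 3, 4, 6, 8, 9, 10, 11, 12, 14, 17, 18, 23, 24}


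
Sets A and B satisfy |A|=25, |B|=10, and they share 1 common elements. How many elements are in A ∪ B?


|A ∪ B| = |A| + |B| - |A ∩ B|
= 25 + 10 - 1
= 34

|A ∪ B| = 34


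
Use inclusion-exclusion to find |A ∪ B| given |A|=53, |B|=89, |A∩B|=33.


|A ∪ B| = |A| + |B| - |A ∩ B|
= 53 + 89 - 33
= 109

|A ∪ B| = 109


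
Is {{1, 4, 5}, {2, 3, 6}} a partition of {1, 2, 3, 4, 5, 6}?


A partition requires: (1) non-empty parts, (2) pairwise disjoint, (3) union = U
Parts: {1, 4, 5}, {2, 3, 6}
Union of parts: {1, 2, 3, 4, 5, 6}
U = {1, 2, 3, 4, 5, 6}
All non-empty? True
Pairwise disjoint? True
Covers U? True

Yes, valid partition


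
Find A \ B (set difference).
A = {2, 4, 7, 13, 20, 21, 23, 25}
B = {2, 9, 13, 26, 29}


A \ B = elements in A but not in B
A = {2, 4, 7, 13, 20, 21, 23, 25}
B = {2, 9, 13, 26, 29}
Remove from A any elements in B
A \ B = {4, 7, 20, 21, 23, 25}

A \ B = {4, 7, 20, 21, 23, 25}


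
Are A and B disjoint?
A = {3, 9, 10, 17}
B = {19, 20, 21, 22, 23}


Disjoint means A ∩ B = ∅.
A ∩ B = ∅
A ∩ B = ∅, so A and B are disjoint.

Yes, A and B are disjoint


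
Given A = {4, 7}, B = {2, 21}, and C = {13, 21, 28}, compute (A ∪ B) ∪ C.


A ∪ B = {2, 4, 7, 21}
(A ∪ B) ∪ C = {2, 4, 7, 13, 21, 28}

A ∪ B ∪ C = {2, 4, 7, 13, 21, 28}


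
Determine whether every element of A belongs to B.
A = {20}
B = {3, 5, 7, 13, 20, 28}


A ⊆ B means every element of A is in B.
All elements of A are in B.
So A ⊆ B.

Yes, A ⊆ B


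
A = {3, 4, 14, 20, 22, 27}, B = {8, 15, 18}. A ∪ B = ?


A ∪ B = all elements in A or B (or both)
A = {3, 4, 14, 20, 22, 27}
B = {8, 15, 18}
A ∪ B = {3, 4, 8, 14, 15, 18, 20, 22, 27}

A ∪ B = {3, 4, 8, 14, 15, 18, 20, 22, 27}


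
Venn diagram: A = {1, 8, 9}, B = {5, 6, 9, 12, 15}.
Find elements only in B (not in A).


A = {1, 8, 9}
B = {5, 6, 9, 12, 15}
Region: only in B (not in A)
Elements: {5, 6, 12, 15}

Elements only in B (not in A): {5, 6, 12, 15}


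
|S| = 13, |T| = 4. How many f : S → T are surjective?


n = |S| = 13, k = |T| = 4. Surjections via inclusion-exclusion:
S(n,k) = Σ(-1)^i × C(k,i) × (k-i)^n, i=0 to k
i=0: (-1)^0×C(4,0)×4^13 = 67108864
i=1: (-1)^1×C(4,1)×3^13 = -6377292
i=2: (-1)^2×C(4,2)×2^13 = 49152
i=3: (-1)^3×C(4,3)×1^13 = -4
i=4: (-1)^4×C(4,4)×0^13 = 0
Total = 60780720

Number of surjections = 60780720


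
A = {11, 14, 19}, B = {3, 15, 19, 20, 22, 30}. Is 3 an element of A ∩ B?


A = {11, 14, 19}, B = {3, 15, 19, 20, 22, 30}
A ∩ B = elements in both A and B
A ∩ B = {19}
Checking if 3 ∈ A ∩ B
3 is not in A ∩ B → False

3 ∉ A ∩ B


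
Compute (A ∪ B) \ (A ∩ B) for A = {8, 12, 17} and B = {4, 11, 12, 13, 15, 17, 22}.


A △ B = (A \ B) ∪ (B \ A) = elements in exactly one of A or B
A \ B = {8}
B \ A = {4, 11, 13, 15, 22}
A △ B = {4, 8, 11, 13, 15, 22}

A △ B = {4, 8, 11, 13, 15, 22}


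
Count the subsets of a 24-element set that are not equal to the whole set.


Total subsets = 2^n = 2^24 = 16777216
Proper subsets exclude the set itself: 2^n - 1
= 16777216 - 1
= 16777215

Number of proper subsets = 16777215


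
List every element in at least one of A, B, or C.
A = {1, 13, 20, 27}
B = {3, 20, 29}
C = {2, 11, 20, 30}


A ∪ B = {1, 3, 13, 20, 27, 29}
(A ∪ B) ∪ C = {1, 2, 3, 11, 13, 20, 27, 29, 30}

A ∪ B ∪ C = {1, 2, 3, 11, 13, 20, 27, 29, 30}


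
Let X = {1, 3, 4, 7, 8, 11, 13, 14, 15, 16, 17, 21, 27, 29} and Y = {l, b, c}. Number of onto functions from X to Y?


n = |X| = 14, k = |Y| = 3. Surjections via inclusion-exclusion:
S(n,k) = Σ(-1)^i × C(k,i) × (k-i)^n, i=0 to k
i=0: (-1)^0×C(3,0)×3^14 = 4782969
i=1: (-1)^1×C(3,1)×2^14 = -49152
i=2: (-1)^2×C(3,2)×1^14 = 3
i=3: (-1)^3×C(3,3)×0^14 = 0
Total = 4733820

Number of surjections = 4733820


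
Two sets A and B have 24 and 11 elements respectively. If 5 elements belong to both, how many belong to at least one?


|A ∪ B| = |A| + |B| - |A ∩ B|
= 24 + 11 - 5
= 30

|A ∪ B| = 30


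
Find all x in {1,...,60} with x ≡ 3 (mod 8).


Checking each candidate:
Condition: x in {1,...,60} with x ≡ 3 (mod 8)
Result = {3, 11, 19, 27, 35, 43, 51, 59}

{3, 11, 19, 27, 35, 43, 51, 59}


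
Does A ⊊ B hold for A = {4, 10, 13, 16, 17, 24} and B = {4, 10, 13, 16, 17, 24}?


A ⊂ B requires: A ⊆ B AND A ≠ B.
A ⊆ B? Yes
A = B? Yes
A = B, so A is not a PROPER subset.

No, A is not a proper subset of B


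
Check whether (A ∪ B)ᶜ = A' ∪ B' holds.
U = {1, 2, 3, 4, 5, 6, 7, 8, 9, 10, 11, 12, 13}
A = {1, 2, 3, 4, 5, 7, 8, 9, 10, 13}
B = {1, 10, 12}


LHS: A ∪ B = {1, 2, 3, 4, 5, 7, 8, 9, 10, 12, 13}
(A ∪ B)' = U \ (A ∪ B) = {6, 11}
A' = {6, 11, 12}, B' = {2, 3, 4, 5, 6, 7, 8, 9, 11, 13}
Claimed RHS: A' ∪ B' = {2, 3, 4, 5, 6, 7, 8, 9, 11, 12, 13}
Identity is INVALID: LHS = {6, 11} but the RHS claimed here equals {2, 3, 4, 5, 6, 7, 8, 9, 11, 12, 13}. The correct form is (A ∪ B)' = A' ∩ B'.

Identity is invalid: (A ∪ B)' = {6, 11} but A' ∪ B' = {2, 3, 4, 5, 6, 7, 8, 9, 11, 12, 13}. The correct De Morgan law is (A ∪ B)' = A' ∩ B'.


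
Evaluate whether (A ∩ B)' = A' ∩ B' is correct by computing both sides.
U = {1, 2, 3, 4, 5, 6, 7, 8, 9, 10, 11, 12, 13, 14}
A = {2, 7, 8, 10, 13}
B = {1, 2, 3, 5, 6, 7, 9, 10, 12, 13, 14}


LHS: A ∩ B = {2, 7, 10, 13}
(A ∩ B)' = U \ (A ∩ B) = {1, 3, 4, 5, 6, 8, 9, 11, 12, 14}
A' = {1, 3, 4, 5, 6, 9, 11, 12, 14}, B' = {4, 8, 11}
Claimed RHS: A' ∩ B' = {4, 11}
Identity is INVALID: LHS = {1, 3, 4, 5, 6, 8, 9, 11, 12, 14} but the RHS claimed here equals {4, 11}. The correct form is (A ∩ B)' = A' ∪ B'.

Identity is invalid: (A ∩ B)' = {1, 3, 4, 5, 6, 8, 9, 11, 12, 14} but A' ∩ B' = {4, 11}. The correct De Morgan law is (A ∩ B)' = A' ∪ B'.


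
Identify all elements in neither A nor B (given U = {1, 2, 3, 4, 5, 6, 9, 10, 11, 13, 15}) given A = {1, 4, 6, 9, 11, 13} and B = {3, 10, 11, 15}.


A = {1, 4, 6, 9, 11, 13}
B = {3, 10, 11, 15}
Region: in neither A nor B (given U = {1, 2, 3, 4, 5, 6, 9, 10, 11, 13, 15})
Elements: {2, 5}

Elements in neither A nor B (given U = {1, 2, 3, 4, 5, 6, 9, 10, 11, 13, 15}): {2, 5}


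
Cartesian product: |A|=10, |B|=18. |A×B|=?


|A × B| = |A| × |B|
= 10 × 18
= 180

|A × B| = 180


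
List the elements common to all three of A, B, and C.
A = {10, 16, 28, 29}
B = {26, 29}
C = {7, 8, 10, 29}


A ∩ B = {29}
(A ∩ B) ∩ C = {29}

A ∩ B ∩ C = {29}


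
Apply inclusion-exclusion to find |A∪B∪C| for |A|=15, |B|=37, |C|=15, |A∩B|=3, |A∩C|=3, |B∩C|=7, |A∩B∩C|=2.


|A∪B∪C| = |A|+|B|+|C| - |A∩B|-|A∩C|-|B∩C| + |A∩B∩C|
= 15+37+15 - 3-3-7 + 2
= 67 - 13 + 2
= 56

|A ∪ B ∪ C| = 56


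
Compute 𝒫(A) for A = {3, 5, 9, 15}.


|A| = 4, so |P(A)| = 2^4 = 16
Enumerate subsets by cardinality (0 to 4):
∅, {3}, {5}, {9}, {15}, {3, 5}, {3, 9}, {3, 15}, {5, 9}, {5, 15}, {9, 15}, {3, 5, 9}, {3, 5, 15}, {3, 9, 15}, {5, 9, 15}, {3, 5, 9, 15}

P(A) has 16 subsets: ∅, {3}, {5}, {9}, {15}, {3, 5}, {3, 9}, {3, 15}, {5, 9}, {5, 15}, {9, 15}, {3, 5, 9}, {3, 5, 15}, {3, 9, 15}, {5, 9, 15}, {3, 5, 9, 15}


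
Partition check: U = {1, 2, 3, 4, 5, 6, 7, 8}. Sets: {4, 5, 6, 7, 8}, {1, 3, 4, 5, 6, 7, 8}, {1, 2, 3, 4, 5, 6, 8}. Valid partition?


A partition requires: (1) non-empty parts, (2) pairwise disjoint, (3) union = U
Parts: {4, 5, 6, 7, 8}, {1, 3, 4, 5, 6, 7, 8}, {1, 2, 3, 4, 5, 6, 8}
Union of parts: {1, 2, 3, 4, 5, 6, 7, 8}
U = {1, 2, 3, 4, 5, 6, 7, 8}
All non-empty? True
Pairwise disjoint? False
Covers U? True

No, not a valid partition


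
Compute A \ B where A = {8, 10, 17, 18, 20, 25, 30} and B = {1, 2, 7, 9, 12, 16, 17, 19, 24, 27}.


A \ B = elements in A but not in B
A = {8, 10, 17, 18, 20, 25, 30}
B = {1, 2, 7, 9, 12, 16, 17, 19, 24, 27}
Remove from A any elements in B
A \ B = {8, 10, 18, 20, 25, 30}

A \ B = {8, 10, 18, 20, 25, 30}


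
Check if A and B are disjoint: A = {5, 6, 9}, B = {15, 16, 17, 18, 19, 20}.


Disjoint means A ∩ B = ∅.
A ∩ B = ∅
A ∩ B = ∅, so A and B are disjoint.

Yes, A and B are disjoint


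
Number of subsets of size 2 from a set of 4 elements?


C(n,k) = n! / (k!(n-k)!)
C(4,2) = 4! / (2!2!)
= 6

C(4,2) = 6


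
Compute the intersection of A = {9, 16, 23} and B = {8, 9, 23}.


A ∩ B = elements in both A and B
A = {9, 16, 23}
B = {8, 9, 23}
A ∩ B = {9, 23}

A ∩ B = {9, 23}


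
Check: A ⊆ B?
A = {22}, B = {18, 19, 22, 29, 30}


A ⊆ B means every element of A is in B.
All elements of A are in B.
So A ⊆ B.

Yes, A ⊆ B


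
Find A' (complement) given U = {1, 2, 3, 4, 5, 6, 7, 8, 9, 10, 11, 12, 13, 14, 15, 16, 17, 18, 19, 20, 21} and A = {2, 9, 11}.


Aᶜ = U \ A = elements in U but not in A
U = {1, 2, 3, 4, 5, 6, 7, 8, 9, 10, 11, 12, 13, 14, 15, 16, 17, 18, 19, 20, 21}
A = {2, 9, 11}
Aᶜ = {1, 3, 4, 5, 6, 7, 8, 10, 12, 13, 14, 15, 16, 17, 18, 19, 20, 21}

Aᶜ = {1, 3, 4, 5, 6, 7, 8, 10, 12, 13, 14, 15, 16, 17, 18, 19, 20, 21}


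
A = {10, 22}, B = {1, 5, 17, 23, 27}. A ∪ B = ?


A ∪ B = all elements in A or B (or both)
A = {10, 22}
B = {1, 5, 17, 23, 27}
A ∪ B = {1, 5, 10, 17, 22, 23, 27}

A ∪ B = {1, 5, 10, 17, 22, 23, 27}


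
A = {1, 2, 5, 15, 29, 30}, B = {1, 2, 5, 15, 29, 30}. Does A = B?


Two sets are equal iff they have exactly the same elements.
A = {1, 2, 5, 15, 29, 30}
B = {1, 2, 5, 15, 29, 30}
Same elements → A = B

Yes, A = B


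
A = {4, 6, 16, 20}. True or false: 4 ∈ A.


A = {4, 6, 16, 20}
Checking if 4 is in A
4 is in A → True

4 ∈ A


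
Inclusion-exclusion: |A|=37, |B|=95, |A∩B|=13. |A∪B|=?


|A ∪ B| = |A| + |B| - |A ∩ B|
= 37 + 95 - 13
= 119

|A ∪ B| = 119


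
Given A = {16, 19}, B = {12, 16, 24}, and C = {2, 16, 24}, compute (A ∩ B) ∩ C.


A ∩ B = {16}
(A ∩ B) ∩ C = {16}

A ∩ B ∩ C = {16}


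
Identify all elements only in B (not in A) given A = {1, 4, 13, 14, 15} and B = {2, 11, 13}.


A = {1, 4, 13, 14, 15}
B = {2, 11, 13}
Region: only in B (not in A)
Elements: {2, 11}

Elements only in B (not in A): {2, 11}


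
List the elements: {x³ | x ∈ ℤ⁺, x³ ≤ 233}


Checking each candidate:
Condition: positive perfect cubes ≤ 233
Result = {1, 8, 27, 64, 125, 216}

{1, 8, 27, 64, 125, 216}


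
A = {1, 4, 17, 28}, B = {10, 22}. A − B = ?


A \ B = elements in A but not in B
A = {1, 4, 17, 28}
B = {10, 22}
Remove from A any elements in B
A \ B = {1, 4, 17, 28}

A \ B = {1, 4, 17, 28}


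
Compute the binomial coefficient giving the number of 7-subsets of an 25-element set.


C(n,k) = n! / (k!(n-k)!)
C(25,7) = 25! / (7!18!)
= 480700

C(25,7) = 480700


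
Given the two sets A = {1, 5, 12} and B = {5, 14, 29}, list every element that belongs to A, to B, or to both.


A ∪ B = all elements in A or B (or both)
A = {1, 5, 12}
B = {5, 14, 29}
A ∪ B = {1, 5, 12, 14, 29}

A ∪ B = {1, 5, 12, 14, 29}


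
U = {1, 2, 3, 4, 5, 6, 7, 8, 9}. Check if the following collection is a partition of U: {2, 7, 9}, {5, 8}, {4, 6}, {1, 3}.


A partition requires: (1) non-empty parts, (2) pairwise disjoint, (3) union = U
Parts: {2, 7, 9}, {5, 8}, {4, 6}, {1, 3}
Union of parts: {1, 2, 3, 4, 5, 6, 7, 8, 9}
U = {1, 2, 3, 4, 5, 6, 7, 8, 9}
All non-empty? True
Pairwise disjoint? True
Covers U? True

Yes, valid partition


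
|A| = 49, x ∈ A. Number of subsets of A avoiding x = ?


Subsets of A avoiding x are subsets of A \ {x}, which has 48 elements.
Count = 2^(n-1) = 2^48
= 281474976710656

Number of subsets avoiding x = 281474976710656


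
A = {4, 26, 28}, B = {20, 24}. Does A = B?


Two sets are equal iff they have exactly the same elements.
A = {4, 26, 28}
B = {20, 24}
Differences: {4, 20, 24, 26, 28}
A ≠ B

No, A ≠ B


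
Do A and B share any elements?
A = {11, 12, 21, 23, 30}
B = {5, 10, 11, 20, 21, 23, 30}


Disjoint means A ∩ B = ∅.
A ∩ B = {11, 21, 23, 30}
A ∩ B ≠ ∅, so A and B are NOT disjoint.

Yes — A and B share the element(s) of A ∩ B = {11, 21, 23, 30}, so they are not disjoint


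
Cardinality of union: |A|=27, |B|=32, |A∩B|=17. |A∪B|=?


|A ∪ B| = |A| + |B| - |A ∩ B|
= 27 + 32 - 17
= 42

|A ∪ B| = 42


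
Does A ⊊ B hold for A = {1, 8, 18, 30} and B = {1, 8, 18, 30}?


A ⊂ B requires: A ⊆ B AND A ≠ B.
A ⊆ B? Yes
A = B? Yes
A = B, so A is not a PROPER subset.

No, A is not a proper subset of B


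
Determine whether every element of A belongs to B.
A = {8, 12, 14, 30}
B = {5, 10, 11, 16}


A ⊆ B means every element of A is in B.
Elements in A not in B: {8, 12, 14, 30}
So A ⊄ B.

No, A ⊄ B


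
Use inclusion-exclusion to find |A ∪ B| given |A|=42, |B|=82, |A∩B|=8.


|A ∪ B| = |A| + |B| - |A ∩ B|
= 42 + 82 - 8
= 116

|A ∪ B| = 116


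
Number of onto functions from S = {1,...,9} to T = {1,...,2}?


n = |S| = 9, k = |T| = 2. Surjections via inclusion-exclusion:
S(n,k) = Σ(-1)^i × C(k,i) × (k-i)^n, i=0 to k
i=0: (-1)^0×C(2,0)×2^9 = 512
i=1: (-1)^1×C(2,1)×1^9 = -2
i=2: (-1)^2×C(2,2)×0^9 = 0
Total = 510

Number of surjections = 510


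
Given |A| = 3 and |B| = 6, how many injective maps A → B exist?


An injection sends each of |A| = 3 inputs to a distinct output in B.
# injections = |B|·(|B|-1)·…·(|B|-|A|+1) = 6! / (6 - 3)!
= 6 × 5 × 4
= 120

Number of injections = 120


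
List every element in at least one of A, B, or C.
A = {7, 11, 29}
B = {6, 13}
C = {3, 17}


A ∪ B = {6, 7, 11, 13, 29}
(A ∪ B) ∪ C = {3, 6, 7, 11, 13, 17, 29}

A ∪ B ∪ C = {3, 6, 7, 11, 13, 17, 29}


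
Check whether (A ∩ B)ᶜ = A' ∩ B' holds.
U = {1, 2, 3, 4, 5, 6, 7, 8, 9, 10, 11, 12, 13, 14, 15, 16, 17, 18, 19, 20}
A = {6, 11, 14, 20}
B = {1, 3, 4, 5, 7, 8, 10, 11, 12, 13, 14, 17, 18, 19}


LHS: A ∩ B = {11, 14}
(A ∩ B)' = U \ (A ∩ B) = {1, 2, 3, 4, 5, 6, 7, 8, 9, 10, 12, 13, 15, 16, 17, 18, 19, 20}
A' = {1, 2, 3, 4, 5, 7, 8, 9, 10, 12, 13, 15, 16, 17, 18, 19}, B' = {2, 6, 9, 15, 16, 20}
Claimed RHS: A' ∩ B' = {2, 9, 15, 16}
Identity is INVALID: LHS = {1, 2, 3, 4, 5, 6, 7, 8, 9, 10, 12, 13, 15, 16, 17, 18, 19, 20} but the RHS claimed here equals {2, 9, 15, 16}. The correct form is (A ∩ B)' = A' ∪ B'.

Identity is invalid: (A ∩ B)' = {1, 2, 3, 4, 5, 6, 7, 8, 9, 10, 12, 13, 15, 16, 17, 18, 19, 20} but A' ∩ B' = {2, 9, 15, 16}. The correct De Morgan law is (A ∩ B)' = A' ∪ B'.


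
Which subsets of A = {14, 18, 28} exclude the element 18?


A subset of A that omits 18 is a subset of A \ {18}, so there are 2^(n-1) = 2^2 = 4 of them.
Subsets excluding 18: ∅, {14}, {28}, {14, 28}

Subsets excluding 18 (4 total): ∅, {14}, {28}, {14, 28}


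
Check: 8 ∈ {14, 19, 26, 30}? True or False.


A = {14, 19, 26, 30}
Checking if 8 is in A
8 is not in A → False

8 ∉ A


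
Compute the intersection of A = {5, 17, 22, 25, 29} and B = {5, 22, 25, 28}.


A ∩ B = elements in both A and B
A = {5, 17, 22, 25, 29}
B = {5, 22, 25, 28}
A ∩ B = {5, 22, 25}

A ∩ B = {5, 22, 25}


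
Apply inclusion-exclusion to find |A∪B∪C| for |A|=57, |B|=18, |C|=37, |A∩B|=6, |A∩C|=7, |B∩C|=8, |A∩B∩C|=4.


|A∪B∪C| = |A|+|B|+|C| - |A∩B|-|A∩C|-|B∩C| + |A∩B∩C|
= 57+18+37 - 6-7-8 + 4
= 112 - 21 + 4
= 95

|A ∪ B ∪ C| = 95


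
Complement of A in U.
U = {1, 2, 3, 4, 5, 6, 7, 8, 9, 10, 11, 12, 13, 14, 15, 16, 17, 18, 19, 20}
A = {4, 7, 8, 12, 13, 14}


Aᶜ = U \ A = elements in U but not in A
U = {1, 2, 3, 4, 5, 6, 7, 8, 9, 10, 11, 12, 13, 14, 15, 16, 17, 18, 19, 20}
A = {4, 7, 8, 12, 13, 14}
Aᶜ = {1, 2, 3, 5, 6, 9, 10, 11, 15, 16, 17, 18, 19, 20}

Aᶜ = {1, 2, 3, 5, 6, 9, 10, 11, 15, 16, 17, 18, 19, 20}


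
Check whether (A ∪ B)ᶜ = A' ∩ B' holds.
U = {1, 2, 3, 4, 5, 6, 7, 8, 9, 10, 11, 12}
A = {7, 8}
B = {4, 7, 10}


LHS: A ∪ B = {4, 7, 8, 10}
(A ∪ B)' = U \ (A ∪ B) = {1, 2, 3, 5, 6, 9, 11, 12}
A' = {1, 2, 3, 4, 5, 6, 9, 10, 11, 12}, B' = {1, 2, 3, 5, 6, 8, 9, 11, 12}
Claimed RHS: A' ∩ B' = {1, 2, 3, 5, 6, 9, 11, 12}
Identity is VALID: LHS = RHS = {1, 2, 3, 5, 6, 9, 11, 12} ✓

Identity is valid. (A ∪ B)' = A' ∩ B' = {1, 2, 3, 5, 6, 9, 11, 12}
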